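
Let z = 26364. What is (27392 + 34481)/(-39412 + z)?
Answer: -8839/1864 ≈ -4.7420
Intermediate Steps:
(27392 + 34481)/(-39412 + z) = (27392 + 34481)/(-39412 + 26364) = 61873/(-13048) = 61873*(-1/13048) = -8839/1864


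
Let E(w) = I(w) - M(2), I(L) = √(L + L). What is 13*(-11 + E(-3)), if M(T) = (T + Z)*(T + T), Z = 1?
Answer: -299 + 13*I*√6 ≈ -299.0 + 31.843*I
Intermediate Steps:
I(L) = √2*√L (I(L) = √(2*L) = √2*√L)
M(T) = 2*T*(1 + T) (M(T) = (T + 1)*(T + T) = (1 + T)*(2*T) = 2*T*(1 + T))
E(w) = -12 + √2*√w (E(w) = √2*√w - 2*2*(1 + 2) = √2*√w - 2*2*3 = √2*√w - 1*12 = √2*√w - 12 = -12 + √2*√w)
13*(-11 + E(-3)) = 13*(-11 + (-12 + √2*√(-3))) = 13*(-11 + (-12 + √2*(I*√3))) = 13*(-11 + (-12 + I*√6)) = 13*(-23 + I*√6) = -299 + 13*I*√6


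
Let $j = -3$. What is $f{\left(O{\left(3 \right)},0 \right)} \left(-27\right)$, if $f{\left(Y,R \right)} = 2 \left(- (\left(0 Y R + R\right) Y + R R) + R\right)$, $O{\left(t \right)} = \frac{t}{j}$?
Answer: $0$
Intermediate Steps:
$O{\left(t \right)} = - \frac{t}{3}$ ($O{\left(t \right)} = \frac{t}{-3} = t \left(- \frac{1}{3}\right) = - \frac{t}{3}$)
$f{\left(Y,R \right)} = - 2 R^{2} + 2 R - 2 R Y$ ($f{\left(Y,R \right)} = 2 \left(- (\left(0 R + R\right) Y + R^{2}) + R\right) = 2 \left(- (\left(0 + R\right) Y + R^{2}) + R\right) = 2 \left(- (R Y + R^{2}) + R\right) = 2 \left(- (R^{2} + R Y) + R\right) = 2 \left(\left(- R^{2} - R Y\right) + R\right) = 2 \left(R - R^{2} - R Y\right) = - 2 R^{2} + 2 R - 2 R Y$)
$f{\left(O{\left(3 \right)},0 \right)} \left(-27\right) = 2 \cdot 0 \left(1 - 0 - \left(- \frac{1}{3}\right) 3\right) \left(-27\right) = 2 \cdot 0 \left(1 + 0 - -1\right) \left(-27\right) = 2 \cdot 0 \left(1 + 0 + 1\right) \left(-27\right) = 2 \cdot 0 \cdot 2 \left(-27\right) = 0 \left(-27\right) = 0$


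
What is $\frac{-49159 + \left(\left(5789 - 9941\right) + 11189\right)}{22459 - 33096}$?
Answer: $\frac{42122}{10637} \approx 3.9599$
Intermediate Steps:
$\frac{-49159 + \left(\left(5789 - 9941\right) + 11189\right)}{22459 - 33096} = \frac{-49159 + \left(-4152 + 11189\right)}{-10637} = \left(-49159 + 7037\right) \left(- \frac{1}{10637}\right) = \left(-42122\right) \left(- \frac{1}{10637}\right) = \frac{42122}{10637}$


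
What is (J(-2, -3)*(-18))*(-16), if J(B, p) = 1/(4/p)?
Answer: -216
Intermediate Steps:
J(B, p) = p/4
(J(-2, -3)*(-18))*(-16) = (((¼)*(-3))*(-18))*(-16) = -¾*(-18)*(-16) = (27/2)*(-16) = -216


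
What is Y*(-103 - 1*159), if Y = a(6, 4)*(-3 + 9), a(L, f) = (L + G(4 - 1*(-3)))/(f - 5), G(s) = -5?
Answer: 1572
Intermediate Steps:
a(L, f) = (-5 + L)/(-5 + f) (a(L, f) = (L - 5)/(f - 5) = (-5 + L)/(-5 + f))
Y = -6 (Y = ((-5 + 6)/(-5 + 4))*(-3 + 9) = (1/(-1))*6 = -1*1*6 = -1*6 = -6)
Y*(-103 - 1*159) = -6*(-103 - 1*159) = -6*(-103 - 159) = -6*(-262) = 1572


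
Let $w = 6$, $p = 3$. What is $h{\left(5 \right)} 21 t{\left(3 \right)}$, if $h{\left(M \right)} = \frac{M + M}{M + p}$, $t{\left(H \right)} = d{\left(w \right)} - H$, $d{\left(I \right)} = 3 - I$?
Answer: $- \frac{315}{2} \approx -157.5$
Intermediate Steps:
$t{\left(H \right)} = -3 - H$ ($t{\left(H \right)} = \left(3 - 6\right) - H = -3 - H$)
$h{\left(M \right)} = \frac{2 M}{3 + M}$ ($h{\left(M \right)} = \frac{M + M}{M + 3} = \frac{2 M}{3 + M}$)
$h{\left(5 \right)} 21 t{\left(3 \right)} = 2 \cdot 5 \frac{1}{3 + 5} \cdot 21 \left(-3 - 3\right) = 2 \cdot 5 \cdot \frac{1}{8} \cdot 21 \left(-3 - 3\right) = 2 \cdot 5 \cdot \frac{1}{8} \cdot 21 \left(-6\right) = \frac{5}{4} \cdot 21 \left(-6\right) = \frac{105}{4} \left(-6\right) = - \frac{315}{2}$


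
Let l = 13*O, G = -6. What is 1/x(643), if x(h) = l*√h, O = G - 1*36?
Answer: -√643/351078 ≈ -7.2227e-5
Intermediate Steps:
O = -42 (O = -6 - 1*36 = -6 - 36 = -42)
l = -546 (l = 13*(-42) = -546)
x(h) = -546*√h
1/x(643) = 1/(-546*√643) = -√643/351078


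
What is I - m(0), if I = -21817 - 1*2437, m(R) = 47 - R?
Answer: -24301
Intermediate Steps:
I = -24254 (I = -21817 - 2437 = -24254)
I - m(0) = -24254 - (47 - 1*0) = -24254 - (47 + 0) = -24254 - 1*47 = -24254 - 47 = -24301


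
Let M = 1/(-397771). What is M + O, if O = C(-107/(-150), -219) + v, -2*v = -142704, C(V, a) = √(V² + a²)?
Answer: 28381756391/397771 + √1079133949/150 ≈ 71571.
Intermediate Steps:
v = 71352 (v = -½*(-142704) = 71352)
M = -1/397771 ≈ -2.5140e-6
O = 71352 + √1079133949/150 (O = √((-107/(-150))² + (-219)²) + 71352 = √((-107*(-1/150))² + 47961) + 71352 = √((107/150)² + 47961) + 71352 = √(11449/22500 + 47961) + 71352 = √(1079133949/22500) + 71352 = √1079133949/150 + 71352 = 71352 + √1079133949/150 ≈ 71571.)
M + O = -1/397771 + (71352 + √1079133949/150) = 28381756391/397771 + √1079133949/150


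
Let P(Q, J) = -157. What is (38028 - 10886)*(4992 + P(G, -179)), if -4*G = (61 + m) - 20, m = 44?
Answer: 131231570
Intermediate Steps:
G = -85/4 (G = -((61 + 44) - 20)/4 = -(105 - 20)/4 = -¼*85 = -85/4 ≈ -21.250)
(38028 - 10886)*(4992 + P(G, -179)) = (38028 - 10886)*(4992 - 157) = 27142*4835 = 131231570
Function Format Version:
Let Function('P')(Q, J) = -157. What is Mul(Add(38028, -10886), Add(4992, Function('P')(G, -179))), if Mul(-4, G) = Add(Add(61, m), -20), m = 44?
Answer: 131231570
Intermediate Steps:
G = Rational(-85, 4) (G = Mul(Rational(-1, 4), Add(Add(61, 44), -20)) = Mul(Rational(-1, 4), Add(105, -20)) = Mul(Rational(-1, 4), 85) = Rational(-85, 4) ≈ -21.250)
Mul(Add(38028, -10886), Add(4992, Function('P')(G, -179))) = Mul(Add(38028, -10886), Add(4992, -157)) = Mul(27142, 4835) = 131231570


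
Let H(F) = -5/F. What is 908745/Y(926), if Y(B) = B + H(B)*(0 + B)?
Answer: 302915/307 ≈ 986.69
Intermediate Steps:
Y(B) = -5 + B (Y(B) = B + (-5/B)*(0 + B) = B + (-5/B)*B = B - 5 = -5 + B)
908745/Y(926) = 908745/(-5 + 926) = 908745/921 = 908745*(1/921) = 302915/307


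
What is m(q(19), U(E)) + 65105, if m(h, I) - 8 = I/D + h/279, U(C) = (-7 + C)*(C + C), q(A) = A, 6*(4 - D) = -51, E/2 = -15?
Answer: 91080482/1395 ≈ 65291.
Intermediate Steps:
E = -30 (E = 2*(-15) = -30)
D = 25/2 (D = 4 - ⅙*(-51) = 4 + 17/2 = 25/2 ≈ 12.500)
U(C) = 2*C*(-7 + C) (U(C) = (-7 + C)*(2*C) = 2*C*(-7 + C))
m(h, I) = 8 + h/279 + 2*I/25 (m(h, I) = 8 + (I/(25/2) + h/279) = 8 + (I*(2/25) + h*(1/279)) = 8 + (2*I/25 + h/279) = 8 + (h/279 + 2*I/25) = 8 + h/279 + 2*I/25)
m(q(19), U(E)) + 65105 = (8 + (1/279)*19 + 2*(2*(-30)*(-7 - 30))/25) + 65105 = (8 + 19/279 + 2*(2*(-30)*(-37))/25) + 65105 = (8 + 19/279 + (2/25)*2220) + 65105 = (8 + 19/279 + 888/5) + 65105 = 259007/1395 + 65105 = 91080482/1395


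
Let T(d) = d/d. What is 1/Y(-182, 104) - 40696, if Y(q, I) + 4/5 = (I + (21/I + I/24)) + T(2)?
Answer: -6903138832/169627 ≈ -40696.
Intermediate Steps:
T(d) = 1
Y(q, I) = ⅕ + 21/I + 25*I/24 (Y(q, I) = -⅘ + ((I + (21/I + I/24)) + 1) = -⅘ + ((21/I + 25*I/24) + 1) = -⅘ + (1 + 21/I + 25*I/24) = ⅕ + 21/I + 25*I/24)
1/Y(-182, 104) - 40696 = 1/((1/120)*(2520 + 104*(24 + 125*104))/104) - 40696 = 1/((1/120)*(1/104)*(2520 + 104*(24 + 13000))) - 40696 = 1/((1/120)*(1/104)*(2520 + 104*13024)) - 40696 = 1/((1/120)*(1/104)*(2520 + 1354496)) - 40696 = 1/((1/120)*(1/104)*1357016) - 40696 = 1/(169627/1560) - 40696 = 1560/169627 - 40696 = -6903138832/169627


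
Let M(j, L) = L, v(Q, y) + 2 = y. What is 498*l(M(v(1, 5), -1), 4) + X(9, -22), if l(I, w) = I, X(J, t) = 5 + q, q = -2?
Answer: -495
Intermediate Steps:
v(Q, y) = -2 + y
X(J, t) = 3 (X(J, t) = 5 - 2 = 3)
498*l(M(v(1, 5), -1), 4) + X(9, -22) = 498*(-1) + 3 = -498 + 3 = -495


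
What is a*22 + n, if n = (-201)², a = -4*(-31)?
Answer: 43129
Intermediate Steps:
a = 124
n = 40401
a*22 + n = 124*22 + 40401 = 2728 + 40401 = 43129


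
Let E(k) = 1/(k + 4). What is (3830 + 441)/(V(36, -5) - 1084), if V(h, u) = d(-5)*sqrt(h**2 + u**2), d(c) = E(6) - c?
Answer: -462976400/114069679 - 2178210*sqrt(1321)/114069679 ≈ -4.7527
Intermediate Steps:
E(k) = 1/(4 + k)
d(c) = 1/10 - c (d(c) = 1/(4 + 6) - c = 1/10 - c)
V(h, u) = 51*sqrt(h**2 + u**2)/10 (V(h, u) = (1/10 - 1*(-5))*sqrt(h**2 + u**2) = (1/10 + 5)*sqrt(h**2 + u**2) = 51*sqrt(h**2 + u**2)/10)
(3830 + 441)/(V(36, -5) - 1084) = (3830 + 441)/(51*sqrt(36**2 + (-5)**2)/10 - 1084) = 4271/(51*sqrt(1296 + 25)/10 - 1084) = 4271/(51*sqrt(1321)/10 - 1084) = 4271/(-1084 + 51*sqrt(1321)/10)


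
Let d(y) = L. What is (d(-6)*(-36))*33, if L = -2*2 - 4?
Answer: 9504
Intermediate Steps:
L = -8 (L = -4 - 4 = -8)
d(y) = -8
(d(-6)*(-36))*33 = -8*(-36)*33 = 288*33 = 9504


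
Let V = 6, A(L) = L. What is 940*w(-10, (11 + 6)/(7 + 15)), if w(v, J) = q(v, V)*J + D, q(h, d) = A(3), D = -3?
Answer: -7050/11 ≈ -640.91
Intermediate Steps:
q(h, d) = 3
w(v, J) = -3 + 3*J (w(v, J) = 3*J - 3 = -3 + 3*J)
940*w(-10, (11 + 6)/(7 + 15)) = 940*(-3 + 3*((11 + 6)/(7 + 15))) = 940*(-3 + 3*(17/22)) = 940*(-3 + 51/22) = 940*(-15/22) = -7050/11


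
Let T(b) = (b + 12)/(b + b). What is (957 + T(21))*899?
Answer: 12054691/14 ≈ 8.6105e+5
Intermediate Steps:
T(b) = (12 + b)/(2*b) (T(b) = (12 + b)/((2*b)) = (12 + b)*(1/(2*b)) = (12 + b)/(2*b))
(957 + T(21))*899 = (957 + (½)*(12 + 21)/21)*899 = (957 + (½)*(1/21)*33)*899 = (957 + 11/14)*899 = (13409/14)*899 = 12054691/14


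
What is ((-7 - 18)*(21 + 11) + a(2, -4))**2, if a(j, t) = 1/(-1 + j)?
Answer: 638401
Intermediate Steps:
((-7 - 18)*(21 + 11) + a(2, -4))**2 = ((-7 - 18)*(21 + 11) + 1/(-1 + 2))**2 = (-25*32 + 1/1)**2 = (-800 + 1)**2 = (-799)**2 = 638401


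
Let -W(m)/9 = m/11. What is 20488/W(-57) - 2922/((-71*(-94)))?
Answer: 751303523/1711881 ≈ 438.88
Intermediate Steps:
W(m) = -9*m/11
20488/W(-57) - 2922/((-71*(-94))) = 20488/((-9/11*(-57))) - 2922/((-71*(-94))) = 20488/(513/11) - 2922/6674 = 20488*(11/513) - 2922*1/6674 = 225368/513 - 1461/3337 = 751303523/1711881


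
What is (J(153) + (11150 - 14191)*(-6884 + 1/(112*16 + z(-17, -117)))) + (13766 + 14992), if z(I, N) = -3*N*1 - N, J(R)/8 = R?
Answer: 47379147719/2260 ≈ 2.0964e+7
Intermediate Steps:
J(R) = 8*R
z(I, N) = -4*N (z(I, N) = -3*N - N = -4*N)
(J(153) + (11150 - 14191)*(-6884 + 1/(112*16 + z(-17, -117)))) + (13766 + 14992) = (8*153 + (11150 - 14191)*(-6884 + 1/(112*16 - 4*(-117)))) + (13766 + 14992) = (1224 - 3041*(-6884 + 1/(1792 + 468))) + 28758 = (1224 - 3041*(-6884 + 1/2260)) + 28758 = (1224 - 3041*(-15557839/2260)) + 28758 = (1224 + 47311388399/2260) + 28758 = 47314154639/2260 + 28758 = 47379147719/2260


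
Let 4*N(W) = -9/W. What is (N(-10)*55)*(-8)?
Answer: -99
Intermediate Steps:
N(W) = -9/(4*W) (N(W) = (-9/W)/4 = -9/(4*W))
(N(-10)*55)*(-8) = (-9/4/(-10)*55)*(-8) = (-9/4*(-⅒)*55)*(-8) = ((9/40)*55)*(-8) = (99/8)*(-8) = -99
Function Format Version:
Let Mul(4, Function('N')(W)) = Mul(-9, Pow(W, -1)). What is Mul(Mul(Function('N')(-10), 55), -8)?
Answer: -99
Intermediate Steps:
Function('N')(W) = Mul(Rational(-9, 4), Pow(W, -1)) (Function('N')(W) = Mul(Rational(1, 4), Mul(-9, Pow(W, -1))) = Mul(Rational(-9, 4), Pow(W, -1)))
Mul(Mul(Function('N')(-10), 55), -8) = Mul(Mul(Mul(Rational(-9, 4), Pow(-10, -1)), 55), -8) = Mul(Mul(Mul(Rational(-9, 4), Rational(-1, 10)), 55), -8) = Mul(Mul(Rational(9, 40), 55), -8) = Mul(Rational(99, 8), -8) = -99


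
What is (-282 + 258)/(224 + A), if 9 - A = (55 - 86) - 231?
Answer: -8/165 ≈ -0.048485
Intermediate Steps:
A = 271 (A = 9 - ((55 - 86) - 231) = 9 - (-31 - 231) = 9 - 1*(-262) = 9 + 262 = 271)
(-282 + 258)/(224 + A) = (-282 + 258)/(224 + 271) = -24/495 = -24*1/495 = -8/165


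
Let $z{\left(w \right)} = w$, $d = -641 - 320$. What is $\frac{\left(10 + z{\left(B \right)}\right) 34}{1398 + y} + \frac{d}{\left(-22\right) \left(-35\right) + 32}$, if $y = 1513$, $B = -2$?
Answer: $- \frac{2579327}{2334622} \approx -1.1048$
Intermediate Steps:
$d = -961$ ($d = -641 - 320 = -961$)
$\frac{\left(10 + z{\left(B \right)}\right) 34}{1398 + y} + \frac{d}{\left(-22\right) \left(-35\right) + 32} = \frac{\left(10 - 2\right) 34}{1398 + 1513} - \frac{961}{\left(-22\right) \left(-35\right) + 32} = \frac{8 \cdot 34}{2911} - \frac{961}{770 + 32} = 272 \cdot \frac{1}{2911} - \frac{961}{802} = \frac{272}{2911} - \frac{961}{802} = - \frac{2579327}{2334622}$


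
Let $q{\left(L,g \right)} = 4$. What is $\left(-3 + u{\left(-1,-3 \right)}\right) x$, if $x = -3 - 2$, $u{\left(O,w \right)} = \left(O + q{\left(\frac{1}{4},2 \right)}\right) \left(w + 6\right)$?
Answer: $-30$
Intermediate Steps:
$u{\left(O,w \right)} = \left(4 + O\right) \left(6 + w\right)$ ($u{\left(O,w \right)} = \left(O + 4\right) \left(w + 6\right) = \left(4 + O\right) \left(6 + w\right)$)
$x = -5$
$\left(-3 + u{\left(-1,-3 \right)}\right) x = \left(-3 + \left(24 + 4 \left(-3\right) + 6 \left(-1\right) - -3\right)\right) \left(-5\right) = \left(-3 + \left(24 - 12 - 6 + 3\right)\right) \left(-5\right) = \left(-3 + 9\right) \left(-5\right) = 6 \left(-5\right) = -30$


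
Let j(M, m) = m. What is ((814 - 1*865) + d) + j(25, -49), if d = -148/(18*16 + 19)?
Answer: -30848/307 ≈ -100.48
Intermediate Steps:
d = -148/307 (d = -148/(288 + 19) = -148/307 ≈ -0.48208)
((814 - 1*865) + d) + j(25, -49) = ((814 - 1*865) - 148/307) - 49 = ((814 - 865) - 148/307) - 49 = (-51 - 148/307) - 49 = -15805/307 - 49 = -30848/307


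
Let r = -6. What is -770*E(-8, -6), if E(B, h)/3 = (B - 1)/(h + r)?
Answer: -3465/2 ≈ -1732.5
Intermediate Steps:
E(B, h) = 3*(-1 + B)/(-6 + h) (E(B, h) = 3*((B - 1)/(h - 6)) = 3*((-1 + B)/(-6 + h)) = 3*(-1 + B)/(-6 + h))
-770*E(-8, -6) = -2310*(-1 - 8)/(-6 - 6) = -2310*(-9)/(-12) = -2310*(-1)*(-9)/12 = -770*9/4 = -3465/2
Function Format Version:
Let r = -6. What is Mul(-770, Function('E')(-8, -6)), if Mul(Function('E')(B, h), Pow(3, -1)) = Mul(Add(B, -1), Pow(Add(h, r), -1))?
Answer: Rational(-3465, 2) ≈ -1732.5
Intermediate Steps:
Function('E')(B, h) = Mul(3, Pow(Add(-6, h), -1), Add(-1, B)) (Function('E')(B, h) = Mul(3, Mul(Add(B, -1), Pow(Add(h, -6), -1))) = Mul(3, Mul(Add(-1, B), Pow(Add(-6, h), -1))) = Mul(3, Mul(Pow(Add(-6, h), -1), Add(-1, B))) = Mul(3, Pow(Add(-6, h), -1), Add(-1, B)))
Mul(-770, Function('E')(-8, -6)) = Mul(-770, Mul(3, Pow(Add(-6, -6), -1), Add(-1, -8))) = Mul(-770, Mul(3, Pow(-12, -1), -9)) = Mul(-770, Mul(3, Rational(-1, 12), -9)) = Mul(-770, Rational(9, 4)) = Rational(-3465, 2)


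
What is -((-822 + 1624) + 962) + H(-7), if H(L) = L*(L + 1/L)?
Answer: -1714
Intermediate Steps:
-((-822 + 1624) + 962) + H(-7) = -((-822 + 1624) + 962) + (1 + (-7)**2) = -(802 + 962) + (1 + 49) = -1*1764 + 50 = -1764 + 50 = -1714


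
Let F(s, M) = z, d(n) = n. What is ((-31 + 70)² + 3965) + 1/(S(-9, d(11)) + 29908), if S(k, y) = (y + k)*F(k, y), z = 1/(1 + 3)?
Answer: 328156064/59817 ≈ 5486.0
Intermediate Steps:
z = ¼ (z = 1/4 = ¼ ≈ 0.25000)
F(s, M) = ¼
S(k, y) = k/4 + y/4 (S(k, y) = (y + k)*(¼) = (k + y)*(¼) = k/4 + y/4)
((-31 + 70)² + 3965) + 1/(S(-9, d(11)) + 29908) = ((-31 + 70)² + 3965) + 1/(((¼)*(-9) + (¼)*11) + 29908) = (39² + 3965) + 1/((-9/4 + 11/4) + 29908) = (1521 + 3965) + 1/(½ + 29908) = 5486 + 1/(59817/2) = 5486 + 2/59817 = 328156064/59817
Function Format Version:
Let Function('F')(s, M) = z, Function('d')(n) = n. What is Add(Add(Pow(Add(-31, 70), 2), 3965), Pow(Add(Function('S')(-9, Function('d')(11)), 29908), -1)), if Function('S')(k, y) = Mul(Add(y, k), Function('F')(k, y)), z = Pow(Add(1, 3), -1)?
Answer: Rational(328156064, 59817) ≈ 5486.0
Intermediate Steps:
z = Rational(1, 4) (z = Pow(4, -1) = Rational(1, 4) ≈ 0.25000)
Function('F')(s, M) = Rational(1, 4)
Function('S')(k, y) = Add(Mul(Rational(1, 4), k), Mul(Rational(1, 4), y)) (Function('S')(k, y) = Mul(Add(y, k), Rational(1, 4)) = Mul(Add(k, y), Rational(1, 4)) = Add(Mul(Rational(1, 4), k), Mul(Rational(1, 4), y)))
Add(Add(Pow(Add(-31, 70), 2), 3965), Pow(Add(Function('S')(-9, Function('d')(11)), 29908), -1)) = Add(Add(Pow(Add(-31, 70), 2), 3965), Pow(Add(Add(Mul(Rational(1, 4), -9), Mul(Rational(1, 4), 11)), 29908), -1)) = Add(Add(Pow(39, 2), 3965), Pow(Add(Add(Rational(-9, 4), Rational(11, 4)), 29908), -1)) = Add(Add(1521, 3965), Pow(Add(Rational(1, 2), 29908), -1)) = Add(5486, Pow(Rational(59817, 2), -1)) = Add(5486, Rational(2, 59817)) = Rational(328156064, 59817)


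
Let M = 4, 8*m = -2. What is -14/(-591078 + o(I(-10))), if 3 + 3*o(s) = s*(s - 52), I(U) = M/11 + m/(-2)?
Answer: 108416/4577380749 ≈ 2.3685e-5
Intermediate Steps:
m = -1/4 (m = (1/8)*(-2) = -1/4 ≈ -0.25000)
I(U) = 43/88 (I(U) = 4/11 - 1/4/(-2) = 4*(1/11) - 1/4*(-1/2) = 4/11 + 1/8 = 43/88)
o(s) = -1 + s*(-52 + s)/3 (o(s) = -1 + (s*(s - 52))/3 = -1 + (s*(-52 + s))/3 = -1 + s*(-52 + s)/3)
-14/(-591078 + o(I(-10))) = -14/(-591078 + (-1 - 52/3*43/88 + (43/88)**2/3)) = -14/(-591078 + (-1 - 559/66 + (1/3)*(1849/7744))) = -14/(-591078 + (-1 - 559/66 + 1849/23232)) = -14/(-591078 - 72717/7744) = -14/(-4577380749/7744) = -7744/4577380749*(-14) = 108416/4577380749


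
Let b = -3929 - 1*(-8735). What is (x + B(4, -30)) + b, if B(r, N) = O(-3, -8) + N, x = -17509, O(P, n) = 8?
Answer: -12725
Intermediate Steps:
b = 4806 (b = -3929 + 8735 = 4806)
B(r, N) = 8 + N
(x + B(4, -30)) + b = (-17509 + (8 - 30)) + 4806 = (-17509 - 22) + 4806 = -17531 + 4806 = -12725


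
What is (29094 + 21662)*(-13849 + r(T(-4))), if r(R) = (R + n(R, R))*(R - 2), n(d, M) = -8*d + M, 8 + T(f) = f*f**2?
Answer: -2325487652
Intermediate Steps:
T(f) = -8 + f**3 (T(f) = -8 + f*f**2 = -8 + f**3)
n(d, M) = M - 8*d
r(R) = -6*R*(-2 + R) (r(R) = (R + (R - 8*R))*(R - 2) = (R - 7*R)*(-2 + R) = (-6*R)*(-2 + R) = -6*R*(-2 + R))
(29094 + 21662)*(-13849 + r(T(-4))) = (29094 + 21662)*(-13849 + 6*(-8 + (-4)**3)*(2 - (-8 + (-4)**3))) = 50756*(-13849 + 6*(-8 - 64)*(2 - (-8 - 64))) = 50756*(-13849 + 6*(-72)*(2 - 1*(-72))) = 50756*(-13849 + 6*(-72)*(2 + 72)) = 50756*(-13849 + 6*(-72)*74) = 50756*(-13849 - 31968) = 50756*(-45817) = -2325487652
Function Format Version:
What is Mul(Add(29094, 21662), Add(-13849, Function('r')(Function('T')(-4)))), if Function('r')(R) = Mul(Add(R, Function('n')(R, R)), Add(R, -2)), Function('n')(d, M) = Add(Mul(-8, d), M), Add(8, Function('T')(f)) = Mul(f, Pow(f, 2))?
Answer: -2325487652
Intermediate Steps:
Function('T')(f) = Add(-8, Pow(f, 3)) (Function('T')(f) = Add(-8, Mul(f, Pow(f, 2))) = Add(-8, Pow(f, 3)))
Function('n')(d, M) = Add(M, Mul(-8, d))
Function('r')(R) = Mul(-6, R, Add(-2, R)) (Function('r')(R) = Mul(Add(R, Add(R, Mul(-8, R))), Add(R, -2)) = Mul(Add(R, Mul(-7, R)), Add(-2, R)) = Mul(Mul(-6, R), Add(-2, R)) = Mul(-6, R, Add(-2, R)))
Mul(Add(29094, 21662), Add(-13849, Function('r')(Function('T')(-4)))) = Mul(Add(29094, 21662), Add(-13849, Mul(6, Add(-8, Pow(-4, 3)), Add(2, Mul(-1, Add(-8, Pow(-4, 3))))))) = Mul(50756, Add(-13849, Mul(6, Add(-8, -64), Add(2, Mul(-1, Add(-8, -64)))))) = Mul(50756, Add(-13849, Mul(6, -72, Add(2, Mul(-1, -72))))) = Mul(50756, Add(-13849, Mul(6, -72, Add(2, 72)))) = Mul(50756, Add(-13849, Mul(6, -72, 74))) = Mul(50756, Add(-13849, -31968)) = Mul(50756, -45817) = -2325487652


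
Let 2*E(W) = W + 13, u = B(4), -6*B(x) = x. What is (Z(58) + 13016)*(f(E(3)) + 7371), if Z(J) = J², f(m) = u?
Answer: 120726060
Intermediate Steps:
B(x) = -x/6
u = -⅔ (u = -⅙*4 = -⅔ ≈ -0.66667)
E(W) = 13/2 + W/2 (E(W) = (W + 13)/2 = (13 + W)/2 = 13/2 + W/2)
f(m) = -⅔
(Z(58) + 13016)*(f(E(3)) + 7371) = (58² + 13016)*(-⅔ + 7371) = (3364 + 13016)*(22111/3) = 16380*(22111/3) = 120726060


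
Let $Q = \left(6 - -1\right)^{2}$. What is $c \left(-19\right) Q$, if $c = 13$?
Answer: $-12103$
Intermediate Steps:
$Q = 49$ ($Q = \left(6 + 1\right)^{2} = 7^{2} = 49$)
$c \left(-19\right) Q = 13 \left(-19\right) 49 = \left(-247\right) 49 = -12103$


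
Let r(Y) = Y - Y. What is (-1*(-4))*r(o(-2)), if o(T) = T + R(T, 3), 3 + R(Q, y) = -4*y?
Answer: 0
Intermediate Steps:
R(Q, y) = -3 - 4*y
o(T) = -15 + T (o(T) = T + (-3 - 4*3) = T + (-3 - 12) = T - 15 = -15 + T)
r(Y) = 0
(-1*(-4))*r(o(-2)) = -1*(-4)*0 = 4*0 = 0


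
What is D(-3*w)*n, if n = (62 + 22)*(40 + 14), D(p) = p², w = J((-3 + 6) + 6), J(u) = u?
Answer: 3306744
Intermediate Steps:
w = 9 (w = (-3 + 6) + 6 = 3 + 6 = 9)
n = 4536 (n = 84*54 = 4536)
D(-3*w)*n = (-3*9)²*4536 = (-27)²*4536 = 729*4536 = 3306744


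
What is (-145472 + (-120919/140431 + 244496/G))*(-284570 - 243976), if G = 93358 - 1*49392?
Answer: 237354853613303743170/3087094673 ≈ 7.6886e+10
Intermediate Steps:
G = 43966 (G = 93358 - 49392 = 43966)
(-145472 + (-120919/140431 + 244496/G))*(-284570 - 243976) = (-145472 + (-120919/140431 + 244496/43966))*(-284570 - 243976) = (-145472 + (-120919*1/140431 + 244496*(1/43966)))*(-528546) = (-145472 + (-120919/140431 + 122248/21983))*(-528546) = (-145472 + 14509246511/3087094673)*(-528546) = -449071327024145/3087094673*(-528546) = 237354853613303743170/3087094673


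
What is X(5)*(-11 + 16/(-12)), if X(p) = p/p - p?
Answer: 148/3 ≈ 49.333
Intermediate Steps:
X(p) = 1 - p
X(5)*(-11 + 16/(-12)) = (1 - 1*5)*(-11 + 16/(-12)) = (1 - 5)*(-11 + 16*(-1/12)) = -4*(-11 - 4/3) = -4*(-37/3) = 148/3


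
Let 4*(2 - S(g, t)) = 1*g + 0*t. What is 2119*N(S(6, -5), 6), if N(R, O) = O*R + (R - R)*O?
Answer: 6357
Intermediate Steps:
S(g, t) = 2 - g/4 (S(g, t) = 2 - (1*g + 0*t)/4 = 2 - (g + 0)/4 = 2 - g/4)
N(R, O) = O*R (N(R, O) = O*R + 0*O = O*R + 0 = O*R)
2119*N(S(6, -5), 6) = 2119*(6*(2 - ¼*6)) = 2119*(6*(2 - 3/2)) = 2119*(6*(½)) = 2119*3 = 6357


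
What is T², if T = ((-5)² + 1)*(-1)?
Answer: 676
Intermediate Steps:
T = -26 (T = (25 + 1)*(-1) = 26*(-1) = -26)
T² = (-26)² = 676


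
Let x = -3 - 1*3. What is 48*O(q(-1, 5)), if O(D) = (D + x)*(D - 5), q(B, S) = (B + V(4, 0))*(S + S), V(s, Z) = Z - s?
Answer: 147840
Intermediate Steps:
x = -6 (x = -3 - 3 = -6)
q(B, S) = 2*S*(-4 + B) (q(B, S) = (B + (0 - 1*4))*(S + S) = (B + (0 - 4))*(2*S) = (B - 4)*(2*S) = (-4 + B)*(2*S) = 2*S*(-4 + B))
O(D) = (-6 + D)*(-5 + D) (O(D) = (D - 6)*(D - 5) = (-6 + D)*(-5 + D))
48*O(q(-1, 5)) = 48*(30 + (2*5*(-4 - 1))² - 22*5*(-4 - 1)) = 48*(30 + (2*5*(-5))² - 22*5*(-5)) = 48*(30 + (-50)² - 11*(-50)) = 48*(30 + 2500 + 550) = 48*3080 = 147840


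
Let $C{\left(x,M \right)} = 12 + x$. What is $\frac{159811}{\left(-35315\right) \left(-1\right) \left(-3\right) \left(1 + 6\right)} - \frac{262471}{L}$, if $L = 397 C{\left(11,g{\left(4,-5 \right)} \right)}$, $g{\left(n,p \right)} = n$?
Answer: $- \frac{196111664906}{6771686565} \approx -28.961$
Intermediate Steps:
$L = 9131$ ($L = 397 \left(12 + 11\right) = 397 \cdot 23 = 9131$)
$\frac{159811}{\left(-35315\right) \left(-1\right) \left(-3\right) \left(1 + 6\right)} - \frac{262471}{L} = \frac{159811}{\left(-35315\right) \left(-1\right) \left(-3\right) \left(1 + 6\right)} - \frac{262471}{9131} = \frac{159811}{\left(-35315\right) 3 \cdot 7} - \frac{262471}{9131} = \frac{159811}{\left(-35315\right) 21} - \frac{262471}{9131} = \frac{159811}{-741615} - \frac{262471}{9131} = 159811 \left(- \frac{1}{741615}\right) - \frac{262471}{9131} = - \frac{159811}{741615} - \frac{262471}{9131} = - \frac{196111664906}{6771686565}$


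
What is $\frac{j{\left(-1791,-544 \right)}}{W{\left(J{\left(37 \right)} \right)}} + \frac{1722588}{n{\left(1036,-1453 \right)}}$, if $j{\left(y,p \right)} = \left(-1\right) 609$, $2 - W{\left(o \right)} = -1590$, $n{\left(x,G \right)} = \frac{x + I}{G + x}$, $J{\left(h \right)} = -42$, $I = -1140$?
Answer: $\frac{142945512087}{20696} \approx 6.9069 \cdot 10^{6}$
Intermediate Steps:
$n{\left(x,G \right)} = \frac{-1140 + x}{G + x}$ ($n{\left(x,G \right)} = \frac{x - 1140}{G + x} = \frac{-1140 + x}{G + x}$)
$W{\left(o \right)} = 1592$ ($W{\left(o \right)} = 2 - -1590 = 2 + 1590 = 1592$)
$j{\left(y,p \right)} = -609$
$\frac{j{\left(-1791,-544 \right)}}{W{\left(J{\left(37 \right)} \right)}} + \frac{1722588}{n{\left(1036,-1453 \right)}} = - \frac{609}{1592} + \frac{1722588}{\frac{1}{-1453 + 1036} \left(-1140 + 1036\right)} = \left(-609\right) \frac{1}{1592} + \frac{1722588}{\frac{1}{-417} \left(-104\right)} = - \frac{609}{1592} + \frac{1722588}{\left(- \frac{1}{417}\right) \left(-104\right)} = - \frac{609}{1592} + \frac{1722588}{\frac{104}{417}} = - \frac{609}{1592} + 1722588 \cdot \frac{417}{104} = - \frac{609}{1592} + \frac{179579799}{26} = \frac{142945512087}{20696}$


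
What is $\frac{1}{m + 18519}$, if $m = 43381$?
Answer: $\frac{1}{61900} \approx 1.6155 \cdot 10^{-5}$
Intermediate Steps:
$\frac{1}{m + 18519} = \frac{1}{43381 + 18519} = \frac{1}{61900}$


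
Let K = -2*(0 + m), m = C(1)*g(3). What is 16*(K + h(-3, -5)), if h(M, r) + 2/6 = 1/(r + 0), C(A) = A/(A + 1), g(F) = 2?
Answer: -608/15 ≈ -40.533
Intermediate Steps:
C(A) = A/(1 + A)
h(M, r) = -⅓ + 1/r (h(M, r) = -⅓ + 1/(r + 0) = -⅓ + 1/r)
m = 1 (m = (1/(1 + 1))*2 = (1/2)*2 = (1*(½))*2 = (½)*2 = 1)
K = -2 (K = -2*(0 + 1) = -2*1 = -2)
16*(K + h(-3, -5)) = 16*(-2 + (⅓)*(3 - 1*(-5))/(-5)) = 16*(-2 + (⅓)*(-⅕)*(3 + 5)) = 16*(-2 + (⅓)*(-⅕)*8) = 16*(-2 - 8/15) = 16*(-38/15) = -608/15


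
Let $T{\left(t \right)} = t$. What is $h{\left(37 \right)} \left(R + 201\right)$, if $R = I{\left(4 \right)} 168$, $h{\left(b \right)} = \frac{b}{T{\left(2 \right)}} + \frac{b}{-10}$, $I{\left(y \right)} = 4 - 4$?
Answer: $\frac{14874}{5} \approx 2974.8$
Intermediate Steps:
$I{\left(y \right)} = 0$
$h{\left(b \right)} = \frac{2 b}{5}$ ($h{\left(b \right)} = \frac{b}{2} + \frac{b}{-10} = b \frac{1}{2} + b \left(- \frac{1}{10}\right) = \frac{b}{2} - \frac{b}{10} = \frac{2 b}{5}$)
$R = 0$ ($R = 0 \cdot 168 = 0$)
$h{\left(37 \right)} \left(R + 201\right) = \frac{2}{5} \cdot 37 \left(0 + 201\right) = \frac{74}{5} \cdot 201 = \frac{14874}{5}$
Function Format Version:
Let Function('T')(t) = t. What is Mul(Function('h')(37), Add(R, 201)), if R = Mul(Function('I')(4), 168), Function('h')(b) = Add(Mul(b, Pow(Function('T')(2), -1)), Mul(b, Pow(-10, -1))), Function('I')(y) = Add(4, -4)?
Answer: Rational(14874, 5) ≈ 2974.8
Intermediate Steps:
Function('I')(y) = 0
Function('h')(b) = Mul(Rational(2, 5), b) (Function('h')(b) = Add(Mul(b, Pow(2, -1)), Mul(b, Pow(-10, -1))) = Add(Mul(b, Rational(1, 2)), Mul(b, Rational(-1, 10))) = Add(Mul(Rational(1, 2), b), Mul(Rational(-1, 10), b)) = Mul(Rational(2, 5), b))
R = 0 (R = Mul(0, 168) = 0)
Mul(Function('h')(37), Add(R, 201)) = Mul(Mul(Rational(2, 5), 37), Add(0, 201)) = Mul(Rational(74, 5), 201) = Rational(14874, 5)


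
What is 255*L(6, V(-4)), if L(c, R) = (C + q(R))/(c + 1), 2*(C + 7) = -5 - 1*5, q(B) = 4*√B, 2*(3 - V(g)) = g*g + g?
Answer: -3060/7 + 1020*I*√3/7 ≈ -437.14 + 252.38*I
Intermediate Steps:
V(g) = 3 - g/2 - g²/2 (V(g) = 3 - (g*g + g)/2 = 3 - (g² + g)/2 = 3 - (g + g²)/2 = 3 + (-g/2 - g²/2) = 3 - g/2 - g²/2)
C = -12 (C = -7 + (-5 - 1*5)/2 = -7 + (-5 - 5)/2 = -7 + (½)*(-10) = -7 - 5 = -12)
L(c, R) = (-12 + 4*√R)/(1 + c) (L(c, R) = (-12 + 4*√R)/(c + 1) = (-12 + 4*√R)/(1 + c))
255*L(6, V(-4)) = 255*(4*(-3 + √(3 - ½*(-4) - ½*(-4)²))/(1 + 6)) = 255*(4*(-3 + √(3 + 2 - ½*16))/7) = 255*(4*(⅐)*(-3 + √(3 + 2 - 8))) = 255*(4*(⅐)*(-3 + √(-3))) = 255*(4*(⅐)*(-3 + I*√3)) = 255*(-12/7 + 4*I*√3/7) = -3060/7 + 1020*I*√3/7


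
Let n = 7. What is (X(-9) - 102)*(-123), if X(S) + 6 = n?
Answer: 12423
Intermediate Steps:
X(S) = 1 (X(S) = -6 + 7 = 1)
(X(-9) - 102)*(-123) = (1 - 102)*(-123) = -101*(-123) = 12423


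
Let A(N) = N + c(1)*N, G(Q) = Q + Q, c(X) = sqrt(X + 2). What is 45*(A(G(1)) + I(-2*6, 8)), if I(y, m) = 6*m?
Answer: 2250 + 90*sqrt(3) ≈ 2405.9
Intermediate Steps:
c(X) = sqrt(2 + X)
G(Q) = 2*Q
A(N) = N + N*sqrt(3) (A(N) = N + sqrt(2 + 1)*N = N + sqrt(3)*N = N + N*sqrt(3))
45*(A(G(1)) + I(-2*6, 8)) = 45*((2*1)*(1 + sqrt(3)) + 6*8) = 45*(2*(1 + sqrt(3)) + 48) = 45*((2 + 2*sqrt(3)) + 48) = 45*(50 + 2*sqrt(3)) = 2250 + 90*sqrt(3)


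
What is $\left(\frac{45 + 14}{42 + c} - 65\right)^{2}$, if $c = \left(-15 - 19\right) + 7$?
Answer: $\frac{839056}{225} \approx 3729.1$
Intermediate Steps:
$c = -27$ ($c = -34 + 7 = -27$)
$\left(\frac{45 + 14}{42 + c} - 65\right)^{2} = \left(\frac{45 + 14}{42 - 27} - 65\right)^{2} = \left(\frac{59}{15} - 65\right)^{2} = \left(- \frac{916}{15}\right)^{2} = \frac{839056}{225}$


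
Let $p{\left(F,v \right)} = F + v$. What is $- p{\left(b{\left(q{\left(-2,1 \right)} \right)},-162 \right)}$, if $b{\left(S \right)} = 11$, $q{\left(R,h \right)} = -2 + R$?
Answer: $151$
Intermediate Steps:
$- p{\left(b{\left(q{\left(-2,1 \right)} \right)},-162 \right)} = - (11 - 162) = \left(-1\right) \left(-151\right) = 151$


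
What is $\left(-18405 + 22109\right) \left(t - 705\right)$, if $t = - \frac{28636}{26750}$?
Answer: $- \frac{34979438872}{13375} \approx -2.6153 \cdot 10^{6}$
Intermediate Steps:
$t = - \frac{14318}{13375}$ ($t = \left(-28636\right) \frac{1}{26750} = - \frac{14318}{13375} \approx -1.0705$)
$\left(-18405 + 22109\right) \left(t - 705\right) = \left(-18405 + 22109\right) \left(- \frac{14318}{13375} - 705\right) = 3704 \left(- \frac{9443693}{13375}\right) = - \frac{34979438872}{13375}$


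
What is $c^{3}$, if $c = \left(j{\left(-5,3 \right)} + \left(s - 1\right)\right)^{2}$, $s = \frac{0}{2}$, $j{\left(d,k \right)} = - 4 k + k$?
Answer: $1000000$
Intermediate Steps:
$j{\left(d,k \right)} = - 3 k$
$s = 0$ ($s = 0 \cdot \frac{1}{2} = 0$)
$c = 100$ ($c = \left(\left(-3\right) 3 + \left(0 - 1\right)\right)^{2} = \left(-9 - 1\right)^{2} = \left(-10\right)^{2} = 100$)
$c^{3} = 100^{3} = 1000000$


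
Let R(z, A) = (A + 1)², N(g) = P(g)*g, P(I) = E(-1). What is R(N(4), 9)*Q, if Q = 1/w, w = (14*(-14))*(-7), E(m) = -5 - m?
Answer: 25/343 ≈ 0.072886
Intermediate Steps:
P(I) = -4 (P(I) = -5 - 1*(-1) = -5 + 1 = -4)
N(g) = -4*g
R(z, A) = (1 + A)²
w = 1372 (w = -196*(-7) = 1372)
Q = 1/1372 ≈ 0.00072886
R(N(4), 9)*Q = (1 + 9)²*(1/1372) = 10²*(1/1372) = 100*(1/1372) = 25/343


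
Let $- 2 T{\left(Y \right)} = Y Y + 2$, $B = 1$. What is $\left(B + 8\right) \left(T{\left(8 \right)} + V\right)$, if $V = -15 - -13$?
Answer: $-315$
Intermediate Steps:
$T{\left(Y \right)} = -1 - \frac{Y^{2}}{2}$ ($T{\left(Y \right)} = - \frac{Y Y + 2}{2} = - \frac{Y^{2} + 2}{2} = - \frac{2 + Y^{2}}{2} = -1 - \frac{Y^{2}}{2}$)
$V = -2$ ($V = -15 + 13 = -2$)
$\left(B + 8\right) \left(T{\left(8 \right)} + V\right) = \left(1 + 8\right) \left(\left(-1 - \frac{8^{2}}{2}\right) - 2\right) = 9 \left(\left(-1 - 32\right) - 2\right) = 9 \left(-33 - 2\right) = 9 \left(-35\right) = -315$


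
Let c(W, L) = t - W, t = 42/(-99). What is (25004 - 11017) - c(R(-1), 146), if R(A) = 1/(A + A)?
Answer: 923137/66 ≈ 13987.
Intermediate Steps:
t = -14/33 (t = 42*(-1/99) = -14/33 ≈ -0.42424)
R(A) = 1/(2*A)
c(W, L) = -14/33 - W
(25004 - 11017) - c(R(-1), 146) = (25004 - 11017) - (-14/33 - 1/(2*(-1))) = 13987 - (-14/33 - (-1)/2) = 13987 - (-14/33 - 1*(-1/2)) = 13987 - (-14/33 + 1/2) = 13987 - 1*5/66 = 13987 - 5/66 = 923137/66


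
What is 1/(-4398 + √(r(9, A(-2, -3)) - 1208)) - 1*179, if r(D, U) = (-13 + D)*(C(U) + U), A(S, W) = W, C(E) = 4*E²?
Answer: -1731267287/9671872 - I*√335/9671872 ≈ -179.0 - 1.8924e-6*I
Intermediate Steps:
r(D, U) = (-13 + D)*(U + 4*U²) (r(D, U) = (-13 + D)*(4*U² + U) = (-13 + D)*(U + 4*U²))
1/(-4398 + √(r(9, A(-2, -3)) - 1208)) - 1*179 = 1/(-4398 + √(-3*(-13 + 9 - 52*(-3) + 4*9*(-3)) - 1208)) - 1*179 = 1/(-4398 + √(-3*(-13 + 9 + 156 - 108) - 1208)) - 179 = 1/(-4398 + √(-3*44 - 1208)) - 179 = 1/(-4398 + √(-132 - 1208)) - 179 = 1/(-4398 + √(-1340)) - 179 = 1/(-4398 + 2*I*√335) - 179 = -179 + 1/(-4398 + 2*I*√335)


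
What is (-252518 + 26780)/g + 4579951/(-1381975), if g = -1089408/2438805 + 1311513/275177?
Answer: -524745485900678884351/10040081060090725 ≈ -52265.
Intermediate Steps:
g = 7265023651/1681962515 (g = -1089408*1/2438805 + 1311513*(1/275177) = -363136/812935 + 9861/2069 = 7265023651/1681962515 ≈ 4.3194)
(-252518 + 26780)/g + 4579951/(-1381975) = (-252518 + 26780)/(7265023651/1681962515) + 4579951/(-1381975) = -225738*1681962515/7265023651 + 4579951*(-1/1381975) = -379682854211070/7265023651 - 4579951/1381975 = -524745485900678884351/10040081060090725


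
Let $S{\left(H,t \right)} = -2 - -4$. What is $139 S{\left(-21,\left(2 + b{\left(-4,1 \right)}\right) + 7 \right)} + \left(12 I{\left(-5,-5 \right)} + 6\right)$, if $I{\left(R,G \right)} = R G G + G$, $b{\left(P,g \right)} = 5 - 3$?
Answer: $-1276$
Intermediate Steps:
$b{\left(P,g \right)} = 2$
$I{\left(R,G \right)} = G + R G^{2}$ ($I{\left(R,G \right)} = G R G + G = R G^{2} + G = G + R G^{2}$)
$S{\left(H,t \right)} = 2$ ($S{\left(H,t \right)} = -2 + 4 = 2$)
$139 S{\left(-21,\left(2 + b{\left(-4,1 \right)}\right) + 7 \right)} + \left(12 I{\left(-5,-5 \right)} + 6\right) = 139 \cdot 2 + \left(12 \left(- 5 \left(1 - -25\right)\right) + 6\right) = 278 + \left(12 \left(- 5 \left(1 + 25\right)\right) + 6\right) = 278 + \left(12 \left(\left(-5\right) 26\right) + 6\right) = 278 + \left(12 \left(-130\right) + 6\right) = 278 + \left(-1560 + 6\right) = 278 - 1554 = -1276$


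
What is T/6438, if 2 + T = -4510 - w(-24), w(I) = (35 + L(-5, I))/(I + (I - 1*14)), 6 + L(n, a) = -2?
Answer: -93239/133052 ≈ -0.70077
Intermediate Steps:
L(n, a) = -8 (L(n, a) = -6 - 2 = -8)
w(I) = 27/(-14 + 2*I) (w(I) = (35 - 8)/(I + (I - 1*14)) = 27/(I + (I - 14)) = 27/(I + (-14 + I)) = 27/(-14 + 2*I))
T = -279717/62 (T = -2 + (-4510 - 27/(2*(-7 - 24))) = -2 + (-4510 - 27/(2*(-31))) = -2 + (-4510 - 27*(-1)/(2*31)) = -2 + (-4510 - 1*(-27/62)) = -2 + (-4510 + 27/62) = -2 - 279593/62 = -279717/62 ≈ -4511.6)
T/6438 = -279717/62/6438 = -279717/62*1/6438 = -93239/133052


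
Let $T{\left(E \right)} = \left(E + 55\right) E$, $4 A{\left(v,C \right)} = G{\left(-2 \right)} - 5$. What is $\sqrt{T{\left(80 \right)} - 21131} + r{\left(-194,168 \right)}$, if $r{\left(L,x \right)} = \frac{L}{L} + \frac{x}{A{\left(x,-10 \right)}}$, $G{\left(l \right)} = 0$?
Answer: $- \frac{667}{5} + i \sqrt{10331} \approx -133.4 + 101.64 i$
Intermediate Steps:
$A{\left(v,C \right)} = - \frac{5}{4}$ ($A{\left(v,C \right)} = \frac{0 - 5}{4} = \frac{1}{4} \left(-5\right) = - \frac{5}{4}$)
$T{\left(E \right)} = E \left(55 + E\right)$ ($T{\left(E \right)} = \left(55 + E\right) E = E \left(55 + E\right)$)
$r{\left(L,x \right)} = 1 - \frac{4 x}{5}$ ($r{\left(L,x \right)} = \frac{L}{L} + \frac{x}{- \frac{5}{4}} = 1 + x \left(- \frac{4}{5}\right) = 1 - \frac{4 x}{5}$)
$\sqrt{T{\left(80 \right)} - 21131} + r{\left(-194,168 \right)} = \sqrt{80 \left(55 + 80\right) - 21131} + \left(1 - \frac{672}{5}\right) = \sqrt{80 \cdot 135 - 21131} + \left(1 - \frac{672}{5}\right) = \sqrt{10800 - 21131} - \frac{667}{5} = \sqrt{-10331} - \frac{667}{5} = i \sqrt{10331} - \frac{667}{5} = - \frac{667}{5} + i \sqrt{10331}$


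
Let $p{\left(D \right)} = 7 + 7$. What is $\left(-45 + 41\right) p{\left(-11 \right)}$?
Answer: $-56$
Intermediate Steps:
$p{\left(D \right)} = 14$
$\left(-45 + 41\right) p{\left(-11 \right)} = \left(-45 + 41\right) 14 = \left(-4\right) 14 = -56$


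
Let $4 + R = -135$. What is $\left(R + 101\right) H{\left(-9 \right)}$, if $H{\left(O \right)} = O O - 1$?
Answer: $-3040$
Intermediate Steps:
$R = -139$ ($R = -4 - 135 = -139$)
$H{\left(O \right)} = -1 + O^{2}$ ($H{\left(O \right)} = O^{2} - 1 = -1 + O^{2}$)
$\left(R + 101\right) H{\left(-9 \right)} = \left(-139 + 101\right) \left(-1 + \left(-9\right)^{2}\right) = - 38 \left(-1 + 81\right) = \left(-38\right) 80 = -3040$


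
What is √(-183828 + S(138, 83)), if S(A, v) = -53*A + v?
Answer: 11*I*√1579 ≈ 437.1*I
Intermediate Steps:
S(A, v) = v - 53*A
√(-183828 + S(138, 83)) = √(-183828 + (83 - 53*138)) = √(-183828 + (83 - 7314)) = √(-183828 - 7231) = √(-191059) = 11*I*√1579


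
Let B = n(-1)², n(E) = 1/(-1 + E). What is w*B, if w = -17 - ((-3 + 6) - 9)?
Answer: -11/4 ≈ -2.7500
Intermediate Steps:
B = ¼ (B = (1/(-1 - 1))² = (1/(-2))² = (-½)² = ¼ ≈ 0.25000)
w = -11 (w = -17 - (3 - 9) = -17 - 1*(-6) = -17 + 6 = -11)
w*B = -11*¼ = -11/4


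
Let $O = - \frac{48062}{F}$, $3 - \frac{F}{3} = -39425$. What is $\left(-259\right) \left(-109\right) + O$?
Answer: $\frac{1669613771}{59142} \approx 28231.0$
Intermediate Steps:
$F = 118284$ ($F = 9 - -118275 = 9 + 118275 = 118284$)
$O = - \frac{24031}{59142}$ ($O = - \frac{48062}{118284} = \left(-48062\right) \frac{1}{118284} = - \frac{24031}{59142} \approx -0.40633$)
$\left(-259\right) \left(-109\right) + O = \left(-259\right) \left(-109\right) - \frac{24031}{59142} = 28231 - \frac{24031}{59142} = \frac{1669613771}{59142}$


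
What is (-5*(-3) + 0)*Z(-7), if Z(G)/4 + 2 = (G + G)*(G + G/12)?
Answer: 6250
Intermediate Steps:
Z(G) = -8 + 26*G²/3 (Z(G) = -8 + 4*((G + G)*(G + G/12)) = -8 + 4*((2*G)*(G + G*(1/12))) = -8 + 4*((2*G)*(G + G/12)) = -8 + 4*((2*G)*(13*G/12)) = -8 + 4*(13*G²/6) = -8 + 26*G²/3)
(-5*(-3) + 0)*Z(-7) = (-5*(-3) + 0)*(-8 + (26/3)*(-7)²) = (15 + 0)*(-8 + (26/3)*49) = 15*(-8 + 1274/3) = 15*(1250/3) = 6250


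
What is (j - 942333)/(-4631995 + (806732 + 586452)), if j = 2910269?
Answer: -1967936/3238811 ≈ -0.60761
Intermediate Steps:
(j - 942333)/(-4631995 + (806732 + 586452)) = (2910269 - 942333)/(-4631995 + (806732 + 586452)) = 1967936/(-4631995 + 1393184) = 1967936/(-3238811) = 1967936*(-1/3238811) = -1967936/3238811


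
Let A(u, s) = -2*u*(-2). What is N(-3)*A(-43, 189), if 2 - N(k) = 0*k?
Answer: -344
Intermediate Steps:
A(u, s) = 4*u
N(k) = 2 (N(k) = 2 - 0*k = 2 - 1*0 = 2 + 0 = 2)
N(-3)*A(-43, 189) = 2*(4*(-43)) = 2*(-172) = -344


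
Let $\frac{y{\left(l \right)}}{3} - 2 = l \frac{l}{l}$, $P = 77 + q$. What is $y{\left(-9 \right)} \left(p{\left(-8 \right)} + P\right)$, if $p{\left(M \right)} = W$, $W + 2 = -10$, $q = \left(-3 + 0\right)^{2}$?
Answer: $-1554$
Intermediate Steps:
$q = 9$ ($q = \left(-3\right)^{2} = 9$)
$W = -12$ ($W = -2 - 10 = -12$)
$p{\left(M \right)} = -12$
$P = 86$ ($P = 77 + 9 = 86$)
$y{\left(l \right)} = 6 + 3 l$ ($y{\left(l \right)} = 6 + 3 l \frac{l}{l} = 6 + 3 l 1 = 6 + 3 l$)
$y{\left(-9 \right)} \left(p{\left(-8 \right)} + P\right) = \left(6 + 3 \left(-9\right)\right) \left(-12 + 86\right) = \left(6 - 27\right) 74 = \left(-21\right) 74 = -1554$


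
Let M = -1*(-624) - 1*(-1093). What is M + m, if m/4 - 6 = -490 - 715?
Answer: -3079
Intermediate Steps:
m = -4796 (m = 24 + 4*(-490 - 715) = 24 + 4*(-1205) = 24 - 4820 = -4796)
M = 1717 (M = 624 + 1093 = 1717)
M + m = 1717 - 4796 = -3079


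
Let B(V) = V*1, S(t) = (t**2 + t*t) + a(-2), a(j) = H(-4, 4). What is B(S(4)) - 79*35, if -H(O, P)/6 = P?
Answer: -2757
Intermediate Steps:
H(O, P) = -6*P
a(j) = -24 (a(j) = -6*4 = -24)
S(t) = -24 + 2*t**2 (S(t) = (t**2 + t*t) - 24 = (t**2 + t**2) - 24 = 2*t**2 - 24 = -24 + 2*t**2)
B(V) = V
B(S(4)) - 79*35 = (-24 + 2*4**2) - 79*35 = (-24 + 2*16) - 2765 = (-24 + 32) - 2765 = 8 - 2765 = -2757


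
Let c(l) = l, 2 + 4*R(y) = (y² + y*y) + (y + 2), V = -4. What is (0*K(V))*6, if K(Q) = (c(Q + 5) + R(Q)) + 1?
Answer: 0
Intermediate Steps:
R(y) = y²/2 + y/4 (R(y) = -½ + ((y² + y*y) + (y + 2))/4 = -½ + ((y² + y²) + (2 + y))/4 = -½ + (2*y² + (2 + y))/4 = -½ + (2 + y + 2*y²)/4 = -½ + (½ + y²/2 + y/4) = y²/2 + y/4)
K(Q) = 6 + Q + Q*(1 + 2*Q)/4 (K(Q) = ((Q + 5) + Q*(1 + 2*Q)/4) + 1 = ((5 + Q) + Q*(1 + 2*Q)/4) + 1 = (5 + Q + Q*(1 + 2*Q)/4) + 1 = 6 + Q + Q*(1 + 2*Q)/4)
(0*K(V))*6 = (0*(6 + (½)*(-4)² + (5/4)*(-4)))*6 = (0*(6 + (½)*16 - 5))*6 = (0*(6 + 8 - 5))*6 = (0*9)*6 = 0*6 = 0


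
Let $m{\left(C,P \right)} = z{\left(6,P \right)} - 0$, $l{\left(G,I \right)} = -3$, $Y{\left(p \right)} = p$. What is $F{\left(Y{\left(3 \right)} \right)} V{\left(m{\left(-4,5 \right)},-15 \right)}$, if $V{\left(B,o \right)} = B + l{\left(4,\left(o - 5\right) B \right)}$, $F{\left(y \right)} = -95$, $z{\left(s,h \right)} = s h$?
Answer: $-2565$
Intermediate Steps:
$z{\left(s,h \right)} = h s$
$m{\left(C,P \right)} = 6 P$ ($m{\left(C,P \right)} = P 6 - 0 = 6 P + 0 = 6 P$)
$V{\left(B,o \right)} = -3 + B$ ($V{\left(B,o \right)} = B - 3 = -3 + B$)
$F{\left(Y{\left(3 \right)} \right)} V{\left(m{\left(-4,5 \right)},-15 \right)} = - 95 \left(-3 + 6 \cdot 5\right) = - 95 \left(-3 + 30\right) = \left(-95\right) 27 = -2565$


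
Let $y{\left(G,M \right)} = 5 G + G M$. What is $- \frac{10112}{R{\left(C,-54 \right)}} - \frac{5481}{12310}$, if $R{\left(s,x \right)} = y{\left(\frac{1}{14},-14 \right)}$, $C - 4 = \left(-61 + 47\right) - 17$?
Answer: $\frac{1742652751}{110790} \approx 15729.0$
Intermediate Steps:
$C = -27$ ($C = 4 + \left(\left(-61 + 47\right) - 17\right) = 4 - 31 = -27$)
$R{\left(s,x \right)} = - \frac{9}{14}$ ($R{\left(s,x \right)} = \frac{5 - 14}{14} = \frac{1}{14} \left(-9\right) = - \frac{9}{14}$)
$- \frac{10112}{R{\left(C,-54 \right)}} - \frac{5481}{12310} = - \frac{10112}{- \frac{9}{14}} - \frac{5481}{12310} = \left(-10112\right) \left(- \frac{14}{9}\right) - \frac{5481}{12310} = \frac{141568}{9} - \frac{5481}{12310} = \frac{1742652751}{110790}$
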